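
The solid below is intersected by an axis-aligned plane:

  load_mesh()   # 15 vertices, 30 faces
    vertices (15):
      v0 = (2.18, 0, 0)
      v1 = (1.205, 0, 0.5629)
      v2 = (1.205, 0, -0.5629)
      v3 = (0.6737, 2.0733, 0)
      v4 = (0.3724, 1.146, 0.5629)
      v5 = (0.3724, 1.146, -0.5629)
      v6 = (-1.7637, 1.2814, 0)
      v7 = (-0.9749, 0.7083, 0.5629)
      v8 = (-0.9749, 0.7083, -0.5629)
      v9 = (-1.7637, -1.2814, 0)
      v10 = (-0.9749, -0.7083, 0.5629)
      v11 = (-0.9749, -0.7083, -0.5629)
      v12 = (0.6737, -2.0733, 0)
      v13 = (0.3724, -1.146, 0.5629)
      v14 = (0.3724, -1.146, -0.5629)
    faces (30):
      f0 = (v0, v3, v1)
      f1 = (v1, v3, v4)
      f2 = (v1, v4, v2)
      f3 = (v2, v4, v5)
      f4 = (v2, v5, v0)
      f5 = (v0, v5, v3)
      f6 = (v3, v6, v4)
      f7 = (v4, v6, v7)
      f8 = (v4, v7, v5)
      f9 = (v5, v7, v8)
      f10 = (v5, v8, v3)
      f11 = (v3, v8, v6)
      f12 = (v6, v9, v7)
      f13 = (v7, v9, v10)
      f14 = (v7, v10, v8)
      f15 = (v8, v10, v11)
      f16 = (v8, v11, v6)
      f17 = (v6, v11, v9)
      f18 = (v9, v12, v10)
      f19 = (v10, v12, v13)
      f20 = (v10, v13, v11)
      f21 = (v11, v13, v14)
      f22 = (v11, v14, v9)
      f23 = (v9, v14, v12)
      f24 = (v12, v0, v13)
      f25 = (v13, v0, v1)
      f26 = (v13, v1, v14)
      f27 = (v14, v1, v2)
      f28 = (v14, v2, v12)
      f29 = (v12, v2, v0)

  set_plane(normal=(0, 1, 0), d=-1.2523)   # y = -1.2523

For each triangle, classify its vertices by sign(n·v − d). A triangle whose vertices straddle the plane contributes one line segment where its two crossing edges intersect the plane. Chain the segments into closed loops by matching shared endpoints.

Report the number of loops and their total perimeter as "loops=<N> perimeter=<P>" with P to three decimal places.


loops=1 perimeter=6.455

Straddling triangles (10 of 30):
  (v6,v9,v7) [+-+] → (-1.7637, -1.2523, 0)–(-1.75216, -1.2523, 0.00823259)  len=0.0142
  (v7,v9,v10) [+-+] → (-1.75216, -1.2523, 0.00823259)–(-1.72365, -1.2523, 0.0285821)  len=0.0350
  (v6,v11,v9) [++-] → (-1.72365, -1.2523, -0.0285821)–(-1.7637, -1.2523, 0)  len=0.0492
  (v9,v12,v10) [--+] → (-0.317876, -1.2523, 0.338565)–(-1.72365, -1.2523, 0.0285821)  len=1.4395
  (v10,v12,v13) [+-+] → (-0.317876, -1.2523, 0.338565)–(0.406939, -1.2523, 0.498373)  len=0.7422
  (v11,v14,v9) [++-] → (-1.30461, -1.2523, -0.120978)–(-1.72365, -1.2523, -0.0285821)  len=0.4291
  (v9,v14,v12) [-+-] → (-1.30461, -1.2523, -0.120978)–(0.406939, -1.2523, -0.498373)  len=1.7527
  (v12,v0,v13) [-++] → (1.27018, -1.2523, 0)–(0.406939, -1.2523, 0.498373)  len=0.9968
  (v14,v2,v12) [++-] → (0.884088, -1.2523, -0.222901)–(0.406939, -1.2523, -0.498373)  len=0.5510
  (v12,v2,v0) [-++] → (0.884088, -1.2523, -0.222901)–(1.27018, -1.2523, 0)  len=0.4458

Chained into 1 loop(s):
  loop 1: 10 segments, perimeter = 6.4555
Total perimeter = 6.455


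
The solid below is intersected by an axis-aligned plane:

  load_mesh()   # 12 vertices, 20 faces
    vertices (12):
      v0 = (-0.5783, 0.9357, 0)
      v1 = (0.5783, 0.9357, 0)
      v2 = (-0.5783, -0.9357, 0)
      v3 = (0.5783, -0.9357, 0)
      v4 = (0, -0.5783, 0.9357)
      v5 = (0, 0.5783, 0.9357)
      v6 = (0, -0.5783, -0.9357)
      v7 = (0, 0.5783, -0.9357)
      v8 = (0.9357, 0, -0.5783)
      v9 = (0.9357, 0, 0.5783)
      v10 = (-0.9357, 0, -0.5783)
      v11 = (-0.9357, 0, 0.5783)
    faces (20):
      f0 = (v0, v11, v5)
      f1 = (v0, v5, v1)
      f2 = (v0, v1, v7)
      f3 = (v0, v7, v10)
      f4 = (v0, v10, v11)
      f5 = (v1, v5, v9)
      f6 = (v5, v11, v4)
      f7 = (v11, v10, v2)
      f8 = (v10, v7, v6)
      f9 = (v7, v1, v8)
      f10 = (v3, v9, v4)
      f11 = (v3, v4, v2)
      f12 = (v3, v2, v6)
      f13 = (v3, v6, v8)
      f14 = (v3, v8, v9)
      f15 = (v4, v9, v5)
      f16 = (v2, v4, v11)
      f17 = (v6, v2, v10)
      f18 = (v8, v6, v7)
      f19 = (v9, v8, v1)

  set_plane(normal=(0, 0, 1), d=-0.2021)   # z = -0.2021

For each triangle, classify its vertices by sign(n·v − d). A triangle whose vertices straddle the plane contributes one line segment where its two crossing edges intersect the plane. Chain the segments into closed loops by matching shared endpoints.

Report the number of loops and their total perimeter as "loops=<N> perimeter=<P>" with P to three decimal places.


loops=1 perimeter=5.833

Straddling triangles (10 of 20):
  (v0,v1,v7) [++-] → (0.453394, 0.858506, -0.2021)–(-0.453394, 0.858506, -0.2021)  len=0.9068
  (v0,v7,v10) [+--] → (-0.453394, 0.858506, -0.2021)–(-0.703202, 0.608698, -0.2021)  len=0.3533
  (v0,v10,v11) [+-+] → (-0.703202, 0.608698, -0.2021)–(-0.9357, 0, -0.2021)  len=0.6516
  (v11,v10,v2) [+-+] → (-0.9357, 0, -0.2021)–(-0.703202, -0.608698, -0.2021)  len=0.6516
  (v7,v1,v8) [-+-] → (0.453394, 0.858506, -0.2021)–(0.703202, 0.608698, -0.2021)  len=0.3533
  (v3,v2,v6) [++-] → (-0.453394, -0.858506, -0.2021)–(0.453394, -0.858506, -0.2021)  len=0.9068
  (v3,v6,v8) [+--] → (0.453394, -0.858506, -0.2021)–(0.703202, -0.608698, -0.2021)  len=0.3533
  (v3,v8,v9) [+-+] → (0.703202, -0.608698, -0.2021)–(0.9357, 0, -0.2021)  len=0.6516
  (v6,v2,v10) [-+-] → (-0.453394, -0.858506, -0.2021)–(-0.703202, -0.608698, -0.2021)  len=0.3533
  (v9,v8,v1) [+-+] → (0.9357, 0, -0.2021)–(0.703202, 0.608698, -0.2021)  len=0.6516

Chained into 1 loop(s):
  loop 1: 10 segments, perimeter = 5.8331
Total perimeter = 5.833


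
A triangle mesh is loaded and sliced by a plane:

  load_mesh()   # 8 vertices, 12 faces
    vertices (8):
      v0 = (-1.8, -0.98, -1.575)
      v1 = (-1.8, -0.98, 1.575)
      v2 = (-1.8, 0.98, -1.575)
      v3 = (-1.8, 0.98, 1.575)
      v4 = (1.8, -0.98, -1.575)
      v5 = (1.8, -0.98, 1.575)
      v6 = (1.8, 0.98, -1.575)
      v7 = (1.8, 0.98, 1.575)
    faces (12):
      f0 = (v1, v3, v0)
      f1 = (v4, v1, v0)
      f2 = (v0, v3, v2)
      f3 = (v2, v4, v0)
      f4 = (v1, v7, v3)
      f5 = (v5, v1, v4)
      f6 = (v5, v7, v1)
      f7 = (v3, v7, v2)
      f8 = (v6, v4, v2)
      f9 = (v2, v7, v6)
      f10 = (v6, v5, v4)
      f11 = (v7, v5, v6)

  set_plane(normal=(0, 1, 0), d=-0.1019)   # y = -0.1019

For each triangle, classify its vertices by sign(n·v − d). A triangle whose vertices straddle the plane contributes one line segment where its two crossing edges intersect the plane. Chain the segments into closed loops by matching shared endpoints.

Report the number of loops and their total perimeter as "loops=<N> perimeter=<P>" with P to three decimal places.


Straddling triangles (8 of 12):
  (v1,v3,v0) [-+-] → (-1.8, -0.1019, 1.575)–(-1.8, -0.1019, -0.163768)  len=1.7388
  (v0,v3,v2) [-++] → (-1.8, -0.1019, -0.163768)–(-1.8, -0.1019, -1.575)  len=1.4112
  (v2,v4,v0) [+--] → (0.187163, -0.1019, -1.575)–(-1.8, -0.1019, -1.575)  len=1.9872
  (v1,v7,v3) [-++] → (-0.187163, -0.1019, 1.575)–(-1.8, -0.1019, 1.575)  len=1.6128
  (v5,v7,v1) [-+-] → (1.8, -0.1019, 1.575)–(-0.187163, -0.1019, 1.575)  len=1.9872
  (v6,v4,v2) [+-+] → (1.8, -0.1019, -1.575)–(0.187163, -0.1019, -1.575)  len=1.6128
  (v6,v5,v4) [+--] → (1.8, -0.1019, 0.163768)–(1.8, -0.1019, -1.575)  len=1.7388
  (v7,v5,v6) [+-+] → (1.8, -0.1019, 1.575)–(1.8, -0.1019, 0.163768)  len=1.4112

Chained into 1 loop(s):
  loop 1: 8 segments, perimeter = 13.5000
Total perimeter = 13.500

loops=1 perimeter=13.500


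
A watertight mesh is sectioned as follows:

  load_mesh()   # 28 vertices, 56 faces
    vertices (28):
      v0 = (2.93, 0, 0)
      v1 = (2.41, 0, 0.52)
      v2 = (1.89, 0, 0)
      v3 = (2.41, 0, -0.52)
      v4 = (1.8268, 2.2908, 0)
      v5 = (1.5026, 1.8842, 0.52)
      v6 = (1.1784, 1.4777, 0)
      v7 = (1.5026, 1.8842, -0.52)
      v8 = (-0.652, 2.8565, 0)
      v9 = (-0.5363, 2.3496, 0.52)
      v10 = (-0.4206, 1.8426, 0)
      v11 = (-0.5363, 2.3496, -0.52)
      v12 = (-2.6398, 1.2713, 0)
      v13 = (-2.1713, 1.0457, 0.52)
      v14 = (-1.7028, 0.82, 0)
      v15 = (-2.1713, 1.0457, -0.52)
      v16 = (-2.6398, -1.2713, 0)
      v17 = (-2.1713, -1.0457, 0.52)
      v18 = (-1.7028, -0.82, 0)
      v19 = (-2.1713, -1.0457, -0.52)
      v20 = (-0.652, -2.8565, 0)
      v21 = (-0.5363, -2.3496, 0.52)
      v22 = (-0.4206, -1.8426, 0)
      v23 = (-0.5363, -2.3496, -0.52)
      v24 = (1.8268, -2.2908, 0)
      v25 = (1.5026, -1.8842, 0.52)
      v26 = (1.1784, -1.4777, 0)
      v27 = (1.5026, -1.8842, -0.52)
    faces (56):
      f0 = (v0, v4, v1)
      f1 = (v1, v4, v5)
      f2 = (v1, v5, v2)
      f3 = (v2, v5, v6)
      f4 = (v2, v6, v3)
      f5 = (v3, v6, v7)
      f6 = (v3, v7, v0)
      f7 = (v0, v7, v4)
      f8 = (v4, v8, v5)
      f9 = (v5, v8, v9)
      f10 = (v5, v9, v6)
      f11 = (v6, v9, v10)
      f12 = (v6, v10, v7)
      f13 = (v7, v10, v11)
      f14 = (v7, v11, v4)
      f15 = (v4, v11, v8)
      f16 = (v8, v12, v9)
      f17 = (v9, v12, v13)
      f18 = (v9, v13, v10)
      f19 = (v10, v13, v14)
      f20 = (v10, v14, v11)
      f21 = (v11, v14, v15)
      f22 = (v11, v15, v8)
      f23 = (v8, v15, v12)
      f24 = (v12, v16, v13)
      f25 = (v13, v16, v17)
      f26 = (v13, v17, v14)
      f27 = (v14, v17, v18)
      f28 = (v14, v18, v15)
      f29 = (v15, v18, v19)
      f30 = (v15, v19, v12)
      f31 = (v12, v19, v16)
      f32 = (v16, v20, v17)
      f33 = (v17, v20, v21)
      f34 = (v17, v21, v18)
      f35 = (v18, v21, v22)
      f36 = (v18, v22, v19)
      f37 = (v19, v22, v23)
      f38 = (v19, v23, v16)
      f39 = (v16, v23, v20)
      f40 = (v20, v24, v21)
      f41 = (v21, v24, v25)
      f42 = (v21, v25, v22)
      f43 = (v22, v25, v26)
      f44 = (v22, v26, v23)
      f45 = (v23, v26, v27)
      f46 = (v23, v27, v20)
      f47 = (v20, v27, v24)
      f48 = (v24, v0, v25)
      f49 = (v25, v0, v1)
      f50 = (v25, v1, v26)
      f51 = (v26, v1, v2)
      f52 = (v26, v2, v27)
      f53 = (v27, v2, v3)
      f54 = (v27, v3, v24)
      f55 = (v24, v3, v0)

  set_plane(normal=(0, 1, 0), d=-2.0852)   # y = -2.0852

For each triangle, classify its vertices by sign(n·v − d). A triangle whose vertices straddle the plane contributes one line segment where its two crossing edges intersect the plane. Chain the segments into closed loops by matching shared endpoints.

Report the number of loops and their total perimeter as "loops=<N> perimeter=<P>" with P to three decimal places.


loops=1 perimeter=7.931

Straddling triangles (16 of 56):
  (v16,v20,v17) [+-+] → (-1.61919, -2.0852, 0)–(-1.29914, -2.0852, 0.221491)  len=0.3892
  (v17,v20,v21) [+--] → (-1.29914, -2.0852, 0.221491)–(-0.867839, -2.0852, 0.52)  len=0.5245
  (v17,v21,v18) [+-+] → (-0.867839, -2.0852, 0.52)–(-0.737936, -2.0852, 0.430115)  len=0.1580
  (v18,v21,v22) [+-+] → (-0.737936, -2.0852, 0.430115)–(-0.475963, -2.0852, 0.248821)  len=0.3186
  (v19,v22,v23) [++-] → (-0.475963, -2.0852, -0.248821)–(-0.867839, -2.0852, -0.52)  len=0.4766
  (v19,v23,v16) [+-+] → (-0.867839, -2.0852, -0.52)–(-1.05208, -2.0852, -0.392496)  len=0.2241
  (v16,v23,v20) [+--] → (-1.05208, -2.0852, -0.392496)–(-1.61919, -2.0852, 0)  len=0.6897
  (v21,v24,v25) [--+] → (1.66287, -2.0852, 0.262941)–(0.622027, -2.0852, 0.52)  len=1.0721
  (v21,v25,v22) [-++] → (0.622027, -2.0852, 0.52)–(-0.475963, -2.0852, 0.248821)  len=1.1310
  (v22,v26,v23) [++-] → (-0.0163245, -2.0852, -0.362312)–(-0.475963, -2.0852, -0.248821)  len=0.4734
  (v23,v26,v27) [-++] → (-0.0163245, -2.0852, -0.362312)–(0.622027, -2.0852, -0.52)  len=0.6575
  (v23,v27,v20) [-+-] → (0.622027, -2.0852, -0.52)–(1.05719, -2.0852, -0.412502)  len=0.4482
  (v20,v27,v24) [-+-] → (1.05719, -2.0852, -0.412502)–(1.66287, -2.0852, -0.262941)  len=0.6239
  (v24,v0,v25) [-++] → (1.92581, -2.0852, 0)–(1.66287, -2.0852, 0.262941)  len=0.3719
  (v27,v3,v24) [++-] → (1.87914, -2.0852, -0.0466702)–(1.66287, -2.0852, -0.262941)  len=0.3059
  (v24,v3,v0) [-++] → (1.87914, -2.0852, -0.0466702)–(1.92581, -2.0852, 0)  len=0.0660

Chained into 1 loop(s):
  loop 1: 16 segments, perimeter = 7.9305
Total perimeter = 7.931


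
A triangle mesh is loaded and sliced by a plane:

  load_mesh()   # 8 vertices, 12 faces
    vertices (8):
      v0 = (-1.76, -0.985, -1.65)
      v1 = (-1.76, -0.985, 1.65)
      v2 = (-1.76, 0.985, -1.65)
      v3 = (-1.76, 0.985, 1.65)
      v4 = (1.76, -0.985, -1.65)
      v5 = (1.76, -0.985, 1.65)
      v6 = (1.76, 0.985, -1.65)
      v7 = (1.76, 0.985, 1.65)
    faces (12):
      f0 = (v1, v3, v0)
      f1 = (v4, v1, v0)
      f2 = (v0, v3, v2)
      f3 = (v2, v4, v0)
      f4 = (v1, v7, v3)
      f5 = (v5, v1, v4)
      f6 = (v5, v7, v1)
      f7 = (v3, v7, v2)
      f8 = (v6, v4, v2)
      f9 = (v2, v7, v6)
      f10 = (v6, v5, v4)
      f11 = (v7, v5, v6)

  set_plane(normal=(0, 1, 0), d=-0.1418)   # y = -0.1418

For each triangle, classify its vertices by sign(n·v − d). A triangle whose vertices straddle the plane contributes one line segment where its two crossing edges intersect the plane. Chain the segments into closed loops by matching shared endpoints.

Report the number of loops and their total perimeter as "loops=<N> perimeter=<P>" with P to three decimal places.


Straddling triangles (8 of 12):
  (v1,v3,v0) [-+-] → (-1.76, -0.1418, 1.65)–(-1.76, -0.1418, -0.237533)  len=1.8875
  (v0,v3,v2) [-++] → (-1.76, -0.1418, -0.237533)–(-1.76, -0.1418, -1.65)  len=1.4125
  (v2,v4,v0) [+--] → (0.253369, -0.1418, -1.65)–(-1.76, -0.1418, -1.65)  len=2.0134
  (v1,v7,v3) [-++] → (-0.253369, -0.1418, 1.65)–(-1.76, -0.1418, 1.65)  len=1.5066
  (v5,v7,v1) [-+-] → (1.76, -0.1418, 1.65)–(-0.253369, -0.1418, 1.65)  len=2.0134
  (v6,v4,v2) [+-+] → (1.76, -0.1418, -1.65)–(0.253369, -0.1418, -1.65)  len=1.5066
  (v6,v5,v4) [+--] → (1.76, -0.1418, 0.237533)–(1.76, -0.1418, -1.65)  len=1.8875
  (v7,v5,v6) [+-+] → (1.76, -0.1418, 1.65)–(1.76, -0.1418, 0.237533)  len=1.4125

Chained into 1 loop(s):
  loop 1: 8 segments, perimeter = 13.6400
Total perimeter = 13.640

loops=1 perimeter=13.640


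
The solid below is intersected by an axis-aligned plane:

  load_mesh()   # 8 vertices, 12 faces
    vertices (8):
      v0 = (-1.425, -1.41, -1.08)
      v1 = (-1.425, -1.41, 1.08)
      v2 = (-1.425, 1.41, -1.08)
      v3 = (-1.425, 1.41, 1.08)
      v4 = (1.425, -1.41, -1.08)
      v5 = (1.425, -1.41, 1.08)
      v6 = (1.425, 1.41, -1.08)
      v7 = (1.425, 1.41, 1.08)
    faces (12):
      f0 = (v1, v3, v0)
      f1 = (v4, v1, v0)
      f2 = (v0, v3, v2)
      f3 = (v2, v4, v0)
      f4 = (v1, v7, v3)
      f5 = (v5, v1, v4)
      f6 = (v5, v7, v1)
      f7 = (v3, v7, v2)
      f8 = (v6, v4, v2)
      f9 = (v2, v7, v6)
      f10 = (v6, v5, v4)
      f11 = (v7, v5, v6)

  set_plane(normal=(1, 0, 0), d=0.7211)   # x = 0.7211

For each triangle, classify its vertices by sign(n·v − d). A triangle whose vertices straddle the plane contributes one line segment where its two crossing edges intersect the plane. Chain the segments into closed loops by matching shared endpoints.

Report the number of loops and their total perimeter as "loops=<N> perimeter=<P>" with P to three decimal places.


Straddling triangles (8 of 12):
  (v4,v1,v0) [+--] → (0.7211, -1.41, -0.546518)–(0.7211, -1.41, -1.08)  len=0.5335
  (v2,v4,v0) [-+-] → (0.7211, -0.713509, -1.08)–(0.7211, -1.41, -1.08)  len=0.6965
  (v1,v7,v3) [-+-] → (0.7211, 0.713509, 1.08)–(0.7211, 1.41, 1.08)  len=0.6965
  (v5,v1,v4) [+-+] → (0.7211, -1.41, 1.08)–(0.7211, -1.41, -0.546518)  len=1.6265
  (v5,v7,v1) [++-] → (0.7211, 0.713509, 1.08)–(0.7211, -1.41, 1.08)  len=2.1235
  (v3,v7,v2) [-+-] → (0.7211, 1.41, 1.08)–(0.7211, 1.41, 0.546518)  len=0.5335
  (v6,v4,v2) [++-] → (0.7211, -0.713509, -1.08)–(0.7211, 1.41, -1.08)  len=2.1235
  (v2,v7,v6) [-++] → (0.7211, 1.41, 0.546518)–(0.7211, 1.41, -1.08)  len=1.6265

Chained into 1 loop(s):
  loop 1: 8 segments, perimeter = 9.9600
Total perimeter = 9.960

loops=1 perimeter=9.960


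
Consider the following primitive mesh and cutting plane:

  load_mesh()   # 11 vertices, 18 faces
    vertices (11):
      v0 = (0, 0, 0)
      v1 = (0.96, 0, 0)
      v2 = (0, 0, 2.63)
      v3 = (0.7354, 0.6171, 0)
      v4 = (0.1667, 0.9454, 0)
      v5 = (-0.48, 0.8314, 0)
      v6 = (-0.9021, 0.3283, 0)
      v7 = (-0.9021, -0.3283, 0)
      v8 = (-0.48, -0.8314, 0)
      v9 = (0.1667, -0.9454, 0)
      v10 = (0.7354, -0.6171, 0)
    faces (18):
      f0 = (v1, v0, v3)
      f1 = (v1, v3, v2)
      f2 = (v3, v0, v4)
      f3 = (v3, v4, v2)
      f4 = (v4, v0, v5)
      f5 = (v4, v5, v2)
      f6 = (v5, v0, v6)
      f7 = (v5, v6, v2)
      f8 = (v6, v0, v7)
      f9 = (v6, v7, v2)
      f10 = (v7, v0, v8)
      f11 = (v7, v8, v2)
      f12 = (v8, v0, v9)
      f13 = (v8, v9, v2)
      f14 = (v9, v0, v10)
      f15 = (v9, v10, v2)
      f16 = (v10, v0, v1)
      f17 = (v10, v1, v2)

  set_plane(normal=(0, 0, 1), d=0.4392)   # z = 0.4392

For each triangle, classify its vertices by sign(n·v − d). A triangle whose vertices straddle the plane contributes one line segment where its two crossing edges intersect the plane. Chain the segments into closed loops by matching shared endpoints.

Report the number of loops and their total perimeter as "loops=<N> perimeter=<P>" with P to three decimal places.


loops=1 perimeter=4.923

Straddling triangles (9 of 18):
  (v1,v3,v2) [--+] → (0.612591, 0.514047, 0.4392)–(0.799684, 0, 0.4392)  len=0.5470
  (v3,v4,v2) [--+] → (0.138862, 0.787522, 0.4392)–(0.612591, 0.514047, 0.4392)  len=0.5470
  (v4,v5,v2) [--+] → (-0.399842, 0.692559, 0.4392)–(0.138862, 0.787522, 0.4392)  len=0.5470
  (v5,v6,v2) [--+] → (-0.751453, 0.273475, 0.4392)–(-0.399842, 0.692559, 0.4392)  len=0.5470
  (v6,v7,v2) [--+] → (-0.751453, -0.273475, 0.4392)–(-0.751453, 0.273475, 0.4392)  len=0.5470
  (v7,v8,v2) [--+] → (-0.399842, -0.692559, 0.4392)–(-0.751453, -0.273475, 0.4392)  len=0.5470
  (v8,v9,v2) [--+] → (0.138862, -0.787522, 0.4392)–(-0.399842, -0.692559, 0.4392)  len=0.5470
  (v9,v10,v2) [--+] → (0.612591, -0.514047, 0.4392)–(0.138862, -0.787522, 0.4392)  len=0.5470
  (v10,v1,v2) [--+] → (0.799684, 0, 0.4392)–(0.612591, -0.514047, 0.4392)  len=0.5470

Chained into 1 loop(s):
  loop 1: 9 segments, perimeter = 4.9231
Total perimeter = 4.923


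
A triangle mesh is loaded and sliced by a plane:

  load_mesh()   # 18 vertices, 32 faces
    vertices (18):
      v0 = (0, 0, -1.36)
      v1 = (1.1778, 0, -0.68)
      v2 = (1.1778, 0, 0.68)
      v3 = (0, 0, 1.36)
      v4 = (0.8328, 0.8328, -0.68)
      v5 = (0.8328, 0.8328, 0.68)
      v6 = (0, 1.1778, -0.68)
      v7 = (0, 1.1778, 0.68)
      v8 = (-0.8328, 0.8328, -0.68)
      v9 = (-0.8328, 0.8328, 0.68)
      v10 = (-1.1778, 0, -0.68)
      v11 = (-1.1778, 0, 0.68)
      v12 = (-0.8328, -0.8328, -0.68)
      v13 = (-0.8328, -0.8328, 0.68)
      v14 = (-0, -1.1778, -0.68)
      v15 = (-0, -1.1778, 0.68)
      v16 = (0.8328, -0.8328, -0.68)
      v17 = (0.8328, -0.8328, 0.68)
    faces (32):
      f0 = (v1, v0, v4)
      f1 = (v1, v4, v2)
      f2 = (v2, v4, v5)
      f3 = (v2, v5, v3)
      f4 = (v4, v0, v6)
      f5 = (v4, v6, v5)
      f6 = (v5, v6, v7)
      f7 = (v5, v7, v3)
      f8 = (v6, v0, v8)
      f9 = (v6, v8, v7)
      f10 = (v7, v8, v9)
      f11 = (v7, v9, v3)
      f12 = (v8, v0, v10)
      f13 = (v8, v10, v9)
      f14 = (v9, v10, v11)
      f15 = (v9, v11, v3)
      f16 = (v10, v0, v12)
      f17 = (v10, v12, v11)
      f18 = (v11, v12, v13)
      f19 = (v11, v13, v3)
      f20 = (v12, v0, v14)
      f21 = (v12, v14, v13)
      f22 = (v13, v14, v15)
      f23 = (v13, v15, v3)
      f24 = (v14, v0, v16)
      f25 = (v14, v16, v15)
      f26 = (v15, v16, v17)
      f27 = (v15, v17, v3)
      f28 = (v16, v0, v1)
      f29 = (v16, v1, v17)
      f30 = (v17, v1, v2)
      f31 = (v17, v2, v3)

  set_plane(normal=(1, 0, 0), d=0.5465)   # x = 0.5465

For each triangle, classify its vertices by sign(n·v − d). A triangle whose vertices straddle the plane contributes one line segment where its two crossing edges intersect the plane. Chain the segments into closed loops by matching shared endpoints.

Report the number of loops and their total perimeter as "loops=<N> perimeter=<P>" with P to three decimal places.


loops=1 perimeter=6.838

Straddling triangles (12 of 32):
  (v1,v0,v4) [+-+] → (0.5465, 0, -1.04448)–(0.5465, 0.5465, -0.91377)  len=0.5619
  (v2,v5,v3) [++-] → (0.5465, 0.5465, 0.91377)–(0.5465, 0, 1.04448)  len=0.5619
  (v4,v0,v6) [+--] → (0.5465, 0.5465, -0.91377)–(0.5465, 0.951404, -0.68)  len=0.4675
  (v4,v6,v5) [+-+] → (0.5465, 0.951404, -0.68)–(0.5465, 0.951404, 0.212459)  len=0.8925
  (v5,v6,v7) [+--] → (0.5465, 0.951404, 0.212459)–(0.5465, 0.951404, 0.68)  len=0.4675
  (v5,v7,v3) [+--] → (0.5465, 0.951404, 0.68)–(0.5465, 0.5465, 0.91377)  len=0.4675
  (v14,v0,v16) [--+] → (0.5465, -0.5465, -0.91377)–(0.5465, -0.951404, -0.68)  len=0.4675
  (v14,v16,v15) [-+-] → (0.5465, -0.951404, -0.68)–(0.5465, -0.951404, -0.212459)  len=0.4675
  (v15,v16,v17) [-++] → (0.5465, -0.951404, -0.212459)–(0.5465, -0.951404, 0.68)  len=0.8925
  (v15,v17,v3) [-+-] → (0.5465, -0.951404, 0.68)–(0.5465, -0.5465, 0.91377)  len=0.4675
  (v16,v0,v1) [+-+] → (0.5465, -0.5465, -0.91377)–(0.5465, 0, -1.04448)  len=0.5619
  (v17,v2,v3) [++-] → (0.5465, 0, 1.04448)–(0.5465, -0.5465, 0.91377)  len=0.5619

Chained into 1 loop(s):
  loop 1: 12 segments, perimeter = 6.8378
Total perimeter = 6.838


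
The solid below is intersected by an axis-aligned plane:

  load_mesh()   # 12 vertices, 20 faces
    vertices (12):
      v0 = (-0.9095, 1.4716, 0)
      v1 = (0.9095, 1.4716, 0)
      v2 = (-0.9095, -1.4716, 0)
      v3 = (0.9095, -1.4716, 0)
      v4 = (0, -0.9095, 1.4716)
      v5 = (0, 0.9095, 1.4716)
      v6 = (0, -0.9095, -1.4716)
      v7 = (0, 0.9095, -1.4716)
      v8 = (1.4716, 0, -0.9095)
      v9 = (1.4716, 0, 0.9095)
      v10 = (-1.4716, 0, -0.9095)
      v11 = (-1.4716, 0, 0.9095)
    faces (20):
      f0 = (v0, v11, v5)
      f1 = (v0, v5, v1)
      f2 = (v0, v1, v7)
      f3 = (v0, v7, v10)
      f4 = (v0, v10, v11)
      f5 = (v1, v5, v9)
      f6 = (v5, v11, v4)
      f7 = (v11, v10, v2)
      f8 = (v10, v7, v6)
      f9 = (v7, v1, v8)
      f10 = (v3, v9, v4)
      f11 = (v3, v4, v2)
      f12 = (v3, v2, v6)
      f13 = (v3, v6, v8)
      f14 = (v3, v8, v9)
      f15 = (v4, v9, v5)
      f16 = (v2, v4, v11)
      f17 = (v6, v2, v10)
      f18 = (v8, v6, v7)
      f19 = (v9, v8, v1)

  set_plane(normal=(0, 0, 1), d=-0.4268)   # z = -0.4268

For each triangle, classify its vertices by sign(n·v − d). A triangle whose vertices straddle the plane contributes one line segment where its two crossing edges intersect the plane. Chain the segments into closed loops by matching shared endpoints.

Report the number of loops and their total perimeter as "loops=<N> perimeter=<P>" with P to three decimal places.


loops=1 perimeter=8.911

Straddling triangles (10 of 20):
  (v0,v1,v7) [++-] → (0.645723, 1.30858, -0.4268)–(-0.645723, 1.30858, -0.4268)  len=1.2914
  (v0,v7,v10) [+--] → (-0.645723, 1.30858, -0.4268)–(-1.17328, 0.781024, -0.4268)  len=0.7461
  (v0,v10,v11) [+-+] → (-1.17328, 0.781024, -0.4268)–(-1.4716, 0, -0.4268)  len=0.8361
  (v11,v10,v2) [+-+] → (-1.4716, 0, -0.4268)–(-1.17328, -0.781024, -0.4268)  len=0.8361
  (v7,v1,v8) [-+-] → (0.645723, 1.30858, -0.4268)–(1.17328, 0.781024, -0.4268)  len=0.7461
  (v3,v2,v6) [++-] → (-0.645723, -1.30858, -0.4268)–(0.645723, -1.30858, -0.4268)  len=1.2914
  (v3,v6,v8) [+--] → (0.645723, -1.30858, -0.4268)–(1.17328, -0.781024, -0.4268)  len=0.7461
  (v3,v8,v9) [+-+] → (1.17328, -0.781024, -0.4268)–(1.4716, 0, -0.4268)  len=0.8361
  (v6,v2,v10) [-+-] → (-0.645723, -1.30858, -0.4268)–(-1.17328, -0.781024, -0.4268)  len=0.7461
  (v9,v8,v1) [+-+] → (1.4716, 0, -0.4268)–(1.17328, 0.781024, -0.4268)  len=0.8361

Chained into 1 loop(s):
  loop 1: 10 segments, perimeter = 8.9114
Total perimeter = 8.911


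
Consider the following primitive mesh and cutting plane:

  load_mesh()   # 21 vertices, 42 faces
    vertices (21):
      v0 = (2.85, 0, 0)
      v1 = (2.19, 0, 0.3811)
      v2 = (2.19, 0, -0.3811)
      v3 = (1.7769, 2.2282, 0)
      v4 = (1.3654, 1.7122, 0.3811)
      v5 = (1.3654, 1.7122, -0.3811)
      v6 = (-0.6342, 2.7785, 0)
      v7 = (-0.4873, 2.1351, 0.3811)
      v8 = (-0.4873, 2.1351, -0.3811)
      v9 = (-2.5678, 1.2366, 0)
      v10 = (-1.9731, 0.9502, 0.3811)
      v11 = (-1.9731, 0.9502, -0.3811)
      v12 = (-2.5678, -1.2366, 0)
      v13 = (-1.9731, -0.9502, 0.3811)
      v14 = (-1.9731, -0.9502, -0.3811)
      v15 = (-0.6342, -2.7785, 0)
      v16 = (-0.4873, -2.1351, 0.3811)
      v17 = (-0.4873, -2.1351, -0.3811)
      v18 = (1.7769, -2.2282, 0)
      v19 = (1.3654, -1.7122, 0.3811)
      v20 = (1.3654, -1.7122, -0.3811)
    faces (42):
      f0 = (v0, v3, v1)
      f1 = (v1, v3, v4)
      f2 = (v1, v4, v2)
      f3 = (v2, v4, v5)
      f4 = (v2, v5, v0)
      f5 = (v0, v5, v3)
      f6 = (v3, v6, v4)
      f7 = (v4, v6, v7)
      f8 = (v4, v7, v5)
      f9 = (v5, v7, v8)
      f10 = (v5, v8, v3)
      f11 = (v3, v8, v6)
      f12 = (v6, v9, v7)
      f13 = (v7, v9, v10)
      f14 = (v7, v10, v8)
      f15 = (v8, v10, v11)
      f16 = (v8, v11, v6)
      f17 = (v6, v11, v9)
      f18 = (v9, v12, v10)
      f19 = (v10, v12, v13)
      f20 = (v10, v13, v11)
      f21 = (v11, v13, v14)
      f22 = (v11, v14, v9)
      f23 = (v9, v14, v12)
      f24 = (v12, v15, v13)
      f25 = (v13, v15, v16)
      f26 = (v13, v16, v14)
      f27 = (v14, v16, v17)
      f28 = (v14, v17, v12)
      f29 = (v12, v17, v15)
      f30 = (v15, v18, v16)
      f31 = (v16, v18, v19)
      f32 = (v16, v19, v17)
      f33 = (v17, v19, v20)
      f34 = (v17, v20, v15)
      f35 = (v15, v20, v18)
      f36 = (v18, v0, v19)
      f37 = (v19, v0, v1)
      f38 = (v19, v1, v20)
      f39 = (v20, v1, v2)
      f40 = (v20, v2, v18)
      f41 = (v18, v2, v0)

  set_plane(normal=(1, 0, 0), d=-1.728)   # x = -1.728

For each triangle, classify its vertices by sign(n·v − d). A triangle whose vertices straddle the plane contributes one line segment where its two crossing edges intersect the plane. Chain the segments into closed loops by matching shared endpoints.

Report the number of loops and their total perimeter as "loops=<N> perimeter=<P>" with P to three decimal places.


loops=2 perimeter=4.927

Straddling triangles (12 of 42):
  (v6,v9,v7) [+-+] → (-1.728, 1.90628, 0)–(-1.728, 1.59928, 0.153832)  len=0.3434
  (v7,v9,v10) [+--] → (-1.728, 1.59928, 0.153832)–(-1.728, 1.14566, 0.3811)  len=0.5074
  (v7,v10,v8) [+-+] → (-1.728, 1.14566, 0.3811)–(-1.728, 1.14566, 0.255366)  len=0.1257
  (v8,v10,v11) [+--] → (-1.728, 1.14566, 0.255366)–(-1.728, 1.14566, -0.3811)  len=0.6365
  (v8,v11,v6) [+-+] → (-1.728, 1.14566, -0.3811)–(-1.728, 1.28489, -0.311336)  len=0.1557
  (v6,v11,v9) [+--] → (-1.728, 1.28489, -0.311336)–(-1.728, 1.90628, 0)  len=0.6950
  (v12,v15,v13) [-+-] → (-1.728, -1.90628, 0)–(-1.728, -1.28489, 0.311336)  len=0.6950
  (v13,v15,v16) [-++] → (-1.728, -1.28489, 0.311336)–(-1.728, -1.14566, 0.3811)  len=0.1557
  (v13,v16,v14) [-+-] → (-1.728, -1.14566, 0.3811)–(-1.728, -1.14566, -0.255366)  len=0.6365
  (v14,v16,v17) [-++] → (-1.728, -1.14566, -0.255366)–(-1.728, -1.14566, -0.3811)  len=0.1257
  (v14,v17,v12) [-+-] → (-1.728, -1.14566, -0.3811)–(-1.728, -1.59928, -0.153832)  len=0.5074
  (v12,v17,v15) [-++] → (-1.728, -1.59928, -0.153832)–(-1.728, -1.90628, 0)  len=0.3434

Chained into 2 loop(s):
  loop 1: 6 segments, perimeter = 2.4637
  loop 2: 6 segments, perimeter = 2.4637
Total perimeter = 4.927


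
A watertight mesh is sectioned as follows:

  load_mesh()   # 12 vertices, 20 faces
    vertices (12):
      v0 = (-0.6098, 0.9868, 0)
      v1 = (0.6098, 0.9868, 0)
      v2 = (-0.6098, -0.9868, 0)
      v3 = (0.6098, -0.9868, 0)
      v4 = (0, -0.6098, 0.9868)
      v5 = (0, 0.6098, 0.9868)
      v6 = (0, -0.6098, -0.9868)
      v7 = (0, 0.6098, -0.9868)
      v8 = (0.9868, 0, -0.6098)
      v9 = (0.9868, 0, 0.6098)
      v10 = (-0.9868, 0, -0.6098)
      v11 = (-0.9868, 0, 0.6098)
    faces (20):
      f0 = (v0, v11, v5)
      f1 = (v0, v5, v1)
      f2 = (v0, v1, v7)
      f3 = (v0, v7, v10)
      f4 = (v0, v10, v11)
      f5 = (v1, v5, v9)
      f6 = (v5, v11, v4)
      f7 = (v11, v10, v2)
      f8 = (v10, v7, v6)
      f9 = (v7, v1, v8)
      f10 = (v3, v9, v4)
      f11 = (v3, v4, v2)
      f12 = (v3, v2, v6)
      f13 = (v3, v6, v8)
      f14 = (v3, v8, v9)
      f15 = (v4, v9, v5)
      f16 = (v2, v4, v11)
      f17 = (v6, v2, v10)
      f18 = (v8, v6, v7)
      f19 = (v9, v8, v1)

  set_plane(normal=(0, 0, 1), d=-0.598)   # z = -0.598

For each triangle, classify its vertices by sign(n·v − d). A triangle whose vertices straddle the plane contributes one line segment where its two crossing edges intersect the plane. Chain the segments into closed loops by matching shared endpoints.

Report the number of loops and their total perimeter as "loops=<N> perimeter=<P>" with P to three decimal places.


loops=1 perimeter=5.225

Straddling triangles (10 of 20):
  (v0,v1,v7) [++-] → (0.240262, 0.758338, -0.598)–(-0.240262, 0.758338, -0.598)  len=0.4805
  (v0,v7,v10) [+--] → (-0.240262, 0.758338, -0.598)–(-0.979505, 0.0190952, -0.598)  len=1.0454
  (v0,v10,v11) [+-+] → (-0.979505, 0.0190952, -0.598)–(-0.9868, 0, -0.598)  len=0.0204
  (v11,v10,v2) [+-+] → (-0.9868, 0, -0.598)–(-0.979505, -0.0190952, -0.598)  len=0.0204
  (v7,v1,v8) [-+-] → (0.240262, 0.758338, -0.598)–(0.979505, 0.0190952, -0.598)  len=1.0454
  (v3,v2,v6) [++-] → (-0.240262, -0.758338, -0.598)–(0.240262, -0.758338, -0.598)  len=0.4805
  (v3,v6,v8) [+--] → (0.240262, -0.758338, -0.598)–(0.979505, -0.0190952, -0.598)  len=1.0454
  (v3,v8,v9) [+-+] → (0.979505, -0.0190952, -0.598)–(0.9868, 0, -0.598)  len=0.0204
  (v6,v2,v10) [-+-] → (-0.240262, -0.758338, -0.598)–(-0.979505, -0.0190952, -0.598)  len=1.0454
  (v9,v8,v1) [+-+] → (0.9868, 0, -0.598)–(0.979505, 0.0190952, -0.598)  len=0.0204

Chained into 1 loop(s):
  loop 1: 10 segments, perimeter = 5.2246
Total perimeter = 5.225


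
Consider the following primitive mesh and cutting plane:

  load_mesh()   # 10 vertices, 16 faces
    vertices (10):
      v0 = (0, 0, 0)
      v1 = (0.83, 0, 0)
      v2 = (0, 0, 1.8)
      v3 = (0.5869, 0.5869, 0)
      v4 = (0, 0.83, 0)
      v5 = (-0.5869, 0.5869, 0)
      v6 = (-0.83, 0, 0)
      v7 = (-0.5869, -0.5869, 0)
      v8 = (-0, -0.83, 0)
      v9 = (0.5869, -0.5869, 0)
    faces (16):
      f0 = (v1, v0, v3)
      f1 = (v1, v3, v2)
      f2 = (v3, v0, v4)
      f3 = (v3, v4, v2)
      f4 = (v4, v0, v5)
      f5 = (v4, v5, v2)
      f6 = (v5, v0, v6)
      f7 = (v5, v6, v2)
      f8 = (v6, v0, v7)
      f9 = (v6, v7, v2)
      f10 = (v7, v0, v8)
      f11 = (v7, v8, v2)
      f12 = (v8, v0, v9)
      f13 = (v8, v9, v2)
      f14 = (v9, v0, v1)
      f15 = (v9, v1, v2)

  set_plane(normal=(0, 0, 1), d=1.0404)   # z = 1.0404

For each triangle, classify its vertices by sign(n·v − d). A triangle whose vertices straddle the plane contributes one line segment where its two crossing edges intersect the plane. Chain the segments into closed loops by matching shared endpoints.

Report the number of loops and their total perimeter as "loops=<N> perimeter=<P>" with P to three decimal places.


Straddling triangles (8 of 16):
  (v1,v3,v2) [--+] → (0.247672, 0.247672, 1.0404)–(0.35026, 0, 1.0404)  len=0.2681
  (v3,v4,v2) [--+] → (0, 0.35026, 1.0404)–(0.247672, 0.247672, 1.0404)  len=0.2681
  (v4,v5,v2) [--+] → (-0.247672, 0.247672, 1.0404)–(0, 0.35026, 1.0404)  len=0.2681
  (v5,v6,v2) [--+] → (-0.35026, 0, 1.0404)–(-0.247672, 0.247672, 1.0404)  len=0.2681
  (v6,v7,v2) [--+] → (-0.247672, -0.247672, 1.0404)–(-0.35026, 0, 1.0404)  len=0.2681
  (v7,v8,v2) [--+] → (0, -0.35026, 1.0404)–(-0.247672, -0.247672, 1.0404)  len=0.2681
  (v8,v9,v2) [--+] → (0.247672, -0.247672, 1.0404)–(0, -0.35026, 1.0404)  len=0.2681
  (v9,v1,v2) [--+] → (0.35026, 0, 1.0404)–(0.247672, -0.247672, 1.0404)  len=0.2681

Chained into 1 loop(s):
  loop 1: 8 segments, perimeter = 2.1446
Total perimeter = 2.145

loops=1 perimeter=2.145


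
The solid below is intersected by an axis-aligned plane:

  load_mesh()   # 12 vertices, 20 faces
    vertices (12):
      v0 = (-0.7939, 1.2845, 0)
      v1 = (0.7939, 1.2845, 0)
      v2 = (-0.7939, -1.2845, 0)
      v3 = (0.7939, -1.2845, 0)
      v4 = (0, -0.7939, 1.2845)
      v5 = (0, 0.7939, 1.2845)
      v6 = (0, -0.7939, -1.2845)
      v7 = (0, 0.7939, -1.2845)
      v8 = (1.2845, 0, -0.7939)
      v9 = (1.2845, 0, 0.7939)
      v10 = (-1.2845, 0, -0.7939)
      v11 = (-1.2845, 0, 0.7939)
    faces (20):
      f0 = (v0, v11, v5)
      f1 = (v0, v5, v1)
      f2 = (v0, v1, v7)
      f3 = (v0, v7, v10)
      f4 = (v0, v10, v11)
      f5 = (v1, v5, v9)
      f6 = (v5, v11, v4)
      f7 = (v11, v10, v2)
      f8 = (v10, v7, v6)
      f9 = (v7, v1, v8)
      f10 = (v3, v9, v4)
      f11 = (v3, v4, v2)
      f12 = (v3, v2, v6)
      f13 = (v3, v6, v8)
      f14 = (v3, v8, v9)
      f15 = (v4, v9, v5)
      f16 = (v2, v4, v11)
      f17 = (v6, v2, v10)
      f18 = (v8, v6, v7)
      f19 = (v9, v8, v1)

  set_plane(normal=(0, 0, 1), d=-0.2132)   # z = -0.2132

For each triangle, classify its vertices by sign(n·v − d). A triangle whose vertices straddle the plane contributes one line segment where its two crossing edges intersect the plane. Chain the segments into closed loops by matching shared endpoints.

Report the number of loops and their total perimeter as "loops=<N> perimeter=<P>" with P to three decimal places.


Straddling triangles (10 of 20):
  (v0,v1,v7) [++-] → (0.662129, 1.20307, -0.2132)–(-0.662129, 1.20307, -0.2132)  len=1.3243
  (v0,v7,v10) [+--] → (-0.662129, 1.20307, -0.2132)–(-0.925649, 0.939551, -0.2132)  len=0.3727
  (v0,v10,v11) [+-+] → (-0.925649, 0.939551, -0.2132)–(-1.2845, 0, -0.2132)  len=1.0057
  (v11,v10,v2) [+-+] → (-1.2845, 0, -0.2132)–(-0.925649, -0.939551, -0.2132)  len=1.0057
  (v7,v1,v8) [-+-] → (0.662129, 1.20307, -0.2132)–(0.925649, 0.939551, -0.2132)  len=0.3727
  (v3,v2,v6) [++-] → (-0.662129, -1.20307, -0.2132)–(0.662129, -1.20307, -0.2132)  len=1.3243
  (v3,v6,v8) [+--] → (0.662129, -1.20307, -0.2132)–(0.925649, -0.939551, -0.2132)  len=0.3727
  (v3,v8,v9) [+-+] → (0.925649, -0.939551, -0.2132)–(1.2845, 0, -0.2132)  len=1.0057
  (v6,v2,v10) [-+-] → (-0.662129, -1.20307, -0.2132)–(-0.925649, -0.939551, -0.2132)  len=0.3727
  (v9,v8,v1) [+-+] → (1.2845, 0, -0.2132)–(0.925649, 0.939551, -0.2132)  len=1.0057

Chained into 1 loop(s):
  loop 1: 10 segments, perimeter = 8.1622
Total perimeter = 8.162

loops=1 perimeter=8.162


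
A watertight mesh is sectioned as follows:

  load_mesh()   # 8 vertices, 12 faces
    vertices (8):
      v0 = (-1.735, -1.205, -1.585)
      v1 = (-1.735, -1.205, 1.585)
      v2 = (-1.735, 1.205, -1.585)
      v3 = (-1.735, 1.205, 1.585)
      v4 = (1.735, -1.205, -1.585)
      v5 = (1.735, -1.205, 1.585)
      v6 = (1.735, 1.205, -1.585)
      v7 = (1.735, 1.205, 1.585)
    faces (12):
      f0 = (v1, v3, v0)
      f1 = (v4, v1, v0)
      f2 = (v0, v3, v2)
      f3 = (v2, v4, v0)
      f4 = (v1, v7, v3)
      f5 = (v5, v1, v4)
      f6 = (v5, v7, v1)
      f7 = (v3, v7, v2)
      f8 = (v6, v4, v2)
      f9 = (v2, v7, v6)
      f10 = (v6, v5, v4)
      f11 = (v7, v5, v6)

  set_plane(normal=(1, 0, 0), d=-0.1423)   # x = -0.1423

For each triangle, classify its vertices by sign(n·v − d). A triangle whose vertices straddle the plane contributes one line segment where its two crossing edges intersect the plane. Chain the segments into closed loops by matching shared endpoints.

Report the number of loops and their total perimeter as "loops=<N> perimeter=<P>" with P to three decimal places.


loops=1 perimeter=11.160

Straddling triangles (8 of 12):
  (v4,v1,v0) [+--] → (-0.1423, -1.205, 0.129997)–(-0.1423, -1.205, -1.585)  len=1.7150
  (v2,v4,v0) [-+-] → (-0.1423, 0.0988308, -1.585)–(-0.1423, -1.205, -1.585)  len=1.3038
  (v1,v7,v3) [-+-] → (-0.1423, -0.0988308, 1.585)–(-0.1423, 1.205, 1.585)  len=1.3038
  (v5,v1,v4) [+-+] → (-0.1423, -1.205, 1.585)–(-0.1423, -1.205, 0.129997)  len=1.4550
  (v5,v7,v1) [++-] → (-0.1423, -0.0988308, 1.585)–(-0.1423, -1.205, 1.585)  len=1.1062
  (v3,v7,v2) [-+-] → (-0.1423, 1.205, 1.585)–(-0.1423, 1.205, -0.129997)  len=1.7150
  (v6,v4,v2) [++-] → (-0.1423, 0.0988308, -1.585)–(-0.1423, 1.205, -1.585)  len=1.1062
  (v2,v7,v6) [-++] → (-0.1423, 1.205, -0.129997)–(-0.1423, 1.205, -1.585)  len=1.4550

Chained into 1 loop(s):
  loop 1: 8 segments, perimeter = 11.1600
Total perimeter = 11.160


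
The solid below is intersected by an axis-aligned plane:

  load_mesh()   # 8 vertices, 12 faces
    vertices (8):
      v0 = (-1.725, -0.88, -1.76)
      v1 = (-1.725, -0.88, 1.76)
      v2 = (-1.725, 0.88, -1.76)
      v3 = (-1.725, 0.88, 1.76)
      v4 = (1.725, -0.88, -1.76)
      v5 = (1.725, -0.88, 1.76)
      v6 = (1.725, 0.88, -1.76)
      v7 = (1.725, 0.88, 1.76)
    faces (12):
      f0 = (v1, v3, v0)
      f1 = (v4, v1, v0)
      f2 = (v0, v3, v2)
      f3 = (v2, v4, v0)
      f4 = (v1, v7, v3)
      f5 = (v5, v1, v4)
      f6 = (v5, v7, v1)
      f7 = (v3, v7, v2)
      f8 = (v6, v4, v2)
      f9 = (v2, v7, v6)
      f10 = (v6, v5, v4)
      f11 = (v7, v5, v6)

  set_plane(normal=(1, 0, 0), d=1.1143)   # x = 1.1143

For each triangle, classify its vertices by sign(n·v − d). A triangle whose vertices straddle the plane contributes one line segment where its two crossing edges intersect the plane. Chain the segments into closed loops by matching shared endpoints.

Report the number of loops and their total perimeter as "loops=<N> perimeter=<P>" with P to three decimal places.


loops=1 perimeter=10.560

Straddling triangles (8 of 12):
  (v4,v1,v0) [+--] → (1.1143, -0.88, -1.13691)–(1.1143, -0.88, -1.76)  len=0.6231
  (v2,v4,v0) [-+-] → (1.1143, -0.568454, -1.76)–(1.1143, -0.88, -1.76)  len=0.3115
  (v1,v7,v3) [-+-] → (1.1143, 0.568454, 1.76)–(1.1143, 0.88, 1.76)  len=0.3115
  (v5,v1,v4) [+-+] → (1.1143, -0.88, 1.76)–(1.1143, -0.88, -1.13691)  len=2.8969
  (v5,v7,v1) [++-] → (1.1143, 0.568454, 1.76)–(1.1143, -0.88, 1.76)  len=1.4485
  (v3,v7,v2) [-+-] → (1.1143, 0.88, 1.76)–(1.1143, 0.88, 1.13691)  len=0.6231
  (v6,v4,v2) [++-] → (1.1143, -0.568454, -1.76)–(1.1143, 0.88, -1.76)  len=1.4485
  (v2,v7,v6) [-++] → (1.1143, 0.88, 1.13691)–(1.1143, 0.88, -1.76)  len=2.8969

Chained into 1 loop(s):
  loop 1: 8 segments, perimeter = 10.5600
Total perimeter = 10.560


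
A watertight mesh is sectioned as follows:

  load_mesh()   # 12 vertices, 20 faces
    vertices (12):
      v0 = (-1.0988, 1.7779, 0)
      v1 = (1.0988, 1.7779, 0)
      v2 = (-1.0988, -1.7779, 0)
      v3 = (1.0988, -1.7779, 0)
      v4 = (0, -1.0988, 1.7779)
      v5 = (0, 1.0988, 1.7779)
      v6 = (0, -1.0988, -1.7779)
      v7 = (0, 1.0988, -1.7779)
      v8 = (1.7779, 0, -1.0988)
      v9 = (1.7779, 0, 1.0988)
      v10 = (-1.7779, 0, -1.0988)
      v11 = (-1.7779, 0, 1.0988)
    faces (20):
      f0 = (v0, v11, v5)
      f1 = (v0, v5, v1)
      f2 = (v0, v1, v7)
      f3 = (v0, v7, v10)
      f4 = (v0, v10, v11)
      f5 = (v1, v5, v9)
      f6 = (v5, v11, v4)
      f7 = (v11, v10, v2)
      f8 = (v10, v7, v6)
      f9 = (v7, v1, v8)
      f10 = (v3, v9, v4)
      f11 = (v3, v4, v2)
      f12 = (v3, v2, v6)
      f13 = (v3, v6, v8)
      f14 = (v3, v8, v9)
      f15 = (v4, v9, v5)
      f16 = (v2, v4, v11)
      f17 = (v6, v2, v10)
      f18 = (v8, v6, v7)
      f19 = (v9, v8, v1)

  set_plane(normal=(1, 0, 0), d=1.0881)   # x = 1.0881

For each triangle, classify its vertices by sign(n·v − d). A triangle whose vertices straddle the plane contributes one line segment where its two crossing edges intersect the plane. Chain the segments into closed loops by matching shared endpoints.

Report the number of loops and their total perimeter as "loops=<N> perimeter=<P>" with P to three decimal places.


loops=1 perimeter=9.388

Straddling triangles (10 of 20):
  (v0,v5,v1) [--+] → (1.0881, 1.77129, 0.017313)–(1.0881, 1.7779, 0)  len=0.0185
  (v0,v1,v7) [-+-] → (1.0881, 1.7779, 0)–(1.0881, 1.77129, -0.017313)  len=0.0185
  (v1,v5,v9) [+-+] → (1.0881, 1.77129, 0.017313)–(1.0881, 0.426319, 1.36228)  len=1.9021
  (v7,v1,v8) [-++] → (1.0881, 1.77129, -0.017313)–(1.0881, 0.426319, -1.36228)  len=1.9021
  (v3,v9,v4) [++-] → (1.0881, -0.426319, 1.36228)–(1.0881, -1.77129, 0.017313)  len=1.9021
  (v3,v4,v2) [+--] → (1.0881, -1.77129, 0.017313)–(1.0881, -1.7779, 0)  len=0.0185
  (v3,v2,v6) [+--] → (1.0881, -1.7779, 0)–(1.0881, -1.77129, -0.017313)  len=0.0185
  (v3,v6,v8) [+-+] → (1.0881, -1.77129, -0.017313)–(1.0881, -0.426319, -1.36228)  len=1.9021
  (v4,v9,v5) [-+-] → (1.0881, -0.426319, 1.36228)–(1.0881, 0.426319, 1.36228)  len=0.8526
  (v8,v6,v7) [+--] → (1.0881, -0.426319, -1.36228)–(1.0881, 0.426319, -1.36228)  len=0.8526

Chained into 1 loop(s):
  loop 1: 10 segments, perimeter = 9.3877
Total perimeter = 9.388
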